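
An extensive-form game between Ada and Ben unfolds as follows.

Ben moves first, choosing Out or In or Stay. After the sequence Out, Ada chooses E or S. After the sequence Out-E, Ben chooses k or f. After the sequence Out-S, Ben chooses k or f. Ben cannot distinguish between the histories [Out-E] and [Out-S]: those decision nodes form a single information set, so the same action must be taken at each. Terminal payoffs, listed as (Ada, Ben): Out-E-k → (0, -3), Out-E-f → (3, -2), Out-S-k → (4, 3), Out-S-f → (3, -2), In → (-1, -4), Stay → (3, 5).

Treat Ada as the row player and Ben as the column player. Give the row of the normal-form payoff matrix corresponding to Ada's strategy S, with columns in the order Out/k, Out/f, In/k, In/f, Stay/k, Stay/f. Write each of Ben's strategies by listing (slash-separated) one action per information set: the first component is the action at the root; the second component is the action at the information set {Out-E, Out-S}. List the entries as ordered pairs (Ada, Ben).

(4,3) (3,-2) (-1,-4) (-1,-4) (3,5) (3,5)

vs Out/k: Ben plays Out → Ada plays S at [Out] → Ben plays k at [Out-S] → (4, 3)
vs Out/f: Ben plays Out → Ada plays S at [Out] → Ben plays f at [Out-S] → (3, -2)
vs In/k: Ben plays In → (-1, -4)
vs In/f: Ben plays In → (-1, -4)
vs Stay/k: Ben plays Stay → (3, 5)
vs Stay/f: Ben plays Stay → (3, 5)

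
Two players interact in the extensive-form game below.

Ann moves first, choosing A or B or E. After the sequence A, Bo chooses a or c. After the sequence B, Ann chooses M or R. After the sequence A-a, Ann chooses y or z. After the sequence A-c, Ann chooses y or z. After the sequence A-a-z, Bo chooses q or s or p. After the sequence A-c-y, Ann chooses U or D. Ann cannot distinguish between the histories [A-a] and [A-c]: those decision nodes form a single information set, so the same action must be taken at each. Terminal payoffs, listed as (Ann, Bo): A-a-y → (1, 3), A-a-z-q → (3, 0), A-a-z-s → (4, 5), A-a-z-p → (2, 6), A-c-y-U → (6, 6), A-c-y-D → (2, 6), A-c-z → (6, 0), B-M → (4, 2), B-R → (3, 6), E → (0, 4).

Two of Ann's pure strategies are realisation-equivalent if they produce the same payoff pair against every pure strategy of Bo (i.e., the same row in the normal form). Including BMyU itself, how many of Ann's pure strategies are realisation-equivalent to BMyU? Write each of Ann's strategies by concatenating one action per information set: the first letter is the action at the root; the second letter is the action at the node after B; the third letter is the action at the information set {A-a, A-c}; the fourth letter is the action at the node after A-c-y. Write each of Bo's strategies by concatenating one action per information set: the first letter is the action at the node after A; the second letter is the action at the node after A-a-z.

Row for BMyU (columns aq, as, ap, cq, cs, cp): (4,2) (4,2) (4,2) (4,2) (4,2) (4,2).
Under BMyU, Ann's choice at the information set {A-a, A-c} and at the node after A-c-y can never be reached regardless of what Bo does, so varying those choices leaves every outcome unchanged.
Holding the reachable choices fixed and varying the unreachable ones freely already gives 2 × 2 = 4 equivalent strategies.
No other strategy reproduces this row, so those 4 are the full class: BMyU, BMyD, BMzU, BMzD.

4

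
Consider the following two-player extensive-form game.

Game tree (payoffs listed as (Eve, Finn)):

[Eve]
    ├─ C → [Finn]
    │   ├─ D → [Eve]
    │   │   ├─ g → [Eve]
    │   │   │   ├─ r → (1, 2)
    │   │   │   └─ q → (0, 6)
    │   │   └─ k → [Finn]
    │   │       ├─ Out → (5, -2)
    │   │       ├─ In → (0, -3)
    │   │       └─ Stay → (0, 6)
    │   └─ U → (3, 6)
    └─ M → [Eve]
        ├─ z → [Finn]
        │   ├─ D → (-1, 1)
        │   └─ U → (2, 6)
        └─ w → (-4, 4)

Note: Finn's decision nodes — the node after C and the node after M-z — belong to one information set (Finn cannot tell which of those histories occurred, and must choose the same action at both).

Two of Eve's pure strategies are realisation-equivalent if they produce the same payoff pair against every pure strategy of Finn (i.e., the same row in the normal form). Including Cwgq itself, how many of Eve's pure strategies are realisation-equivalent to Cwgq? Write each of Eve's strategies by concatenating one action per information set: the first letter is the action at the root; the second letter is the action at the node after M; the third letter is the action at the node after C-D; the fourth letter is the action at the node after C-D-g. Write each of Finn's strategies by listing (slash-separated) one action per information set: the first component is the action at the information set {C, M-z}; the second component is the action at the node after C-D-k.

2

Row for Cwgq (columns D/Out, D/In, D/Stay, U/Out, U/In, U/Stay): (0,6) (0,6) (0,6) (3,6) (3,6) (3,6).
Under Cwgq, Eve's choice at the node after M can never be reached regardless of what Finn does, so varying those choices leaves every outcome unchanged.
Holding the reachable choices fixed and varying the unreachable one freely already gives 2 equivalent strategies.
No other strategy reproduces this row, so those 2 are the full class: Czgq, Cwgq.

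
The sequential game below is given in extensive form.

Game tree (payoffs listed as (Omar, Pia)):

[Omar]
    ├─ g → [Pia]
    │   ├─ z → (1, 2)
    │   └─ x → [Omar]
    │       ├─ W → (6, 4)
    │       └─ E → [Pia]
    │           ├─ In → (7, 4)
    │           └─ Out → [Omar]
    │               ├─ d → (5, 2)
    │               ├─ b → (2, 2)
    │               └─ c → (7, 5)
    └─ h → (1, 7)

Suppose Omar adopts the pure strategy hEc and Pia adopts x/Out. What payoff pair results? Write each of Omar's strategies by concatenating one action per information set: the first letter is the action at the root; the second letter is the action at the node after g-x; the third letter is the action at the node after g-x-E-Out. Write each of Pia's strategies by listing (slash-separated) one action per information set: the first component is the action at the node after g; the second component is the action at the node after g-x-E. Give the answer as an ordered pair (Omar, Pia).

(1, 7)

Trace the play path from the root:
  Omar plays h
→ terminal payoff (1, 7).
(Omar's choice at the node after g-x is never reached on this path, so it doesn't affect the outcome.)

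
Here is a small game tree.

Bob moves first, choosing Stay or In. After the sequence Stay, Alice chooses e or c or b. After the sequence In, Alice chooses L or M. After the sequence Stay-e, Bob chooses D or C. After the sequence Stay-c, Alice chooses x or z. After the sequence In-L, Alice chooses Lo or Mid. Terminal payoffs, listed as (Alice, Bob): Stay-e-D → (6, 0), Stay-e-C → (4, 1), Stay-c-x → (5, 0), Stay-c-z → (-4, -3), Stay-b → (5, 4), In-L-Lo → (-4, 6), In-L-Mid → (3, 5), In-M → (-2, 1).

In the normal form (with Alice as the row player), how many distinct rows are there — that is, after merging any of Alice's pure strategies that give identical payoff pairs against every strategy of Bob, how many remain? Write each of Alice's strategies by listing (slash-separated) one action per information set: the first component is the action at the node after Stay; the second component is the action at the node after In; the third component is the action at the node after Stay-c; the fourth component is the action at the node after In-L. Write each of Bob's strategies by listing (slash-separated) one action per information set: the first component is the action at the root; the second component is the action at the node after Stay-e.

12

Alice has 24 pure strategies: e/L/x/Lo, e/L/x/Mid, e/L/z/Lo, e/L/z/Mid, e/M/x/Lo, e/M/x/Mid, e/M/z/Lo, e/M/z/Mid, c/L/x/Lo, c/L/x/Mid, c/L/z/Lo, c/L/z/Mid, c/M/x/Lo, c/M/x/Mid, c/M/z/Lo, c/M/z/Mid, b/L/x/Lo, b/L/x/Mid, b/L/z/Lo, b/L/z/Mid, b/M/x/Lo, b/M/x/Mid, b/M/z/Lo, b/M/z/Mid. Columns: Stay/D, Stay/C, In/D, In/C.
{e/L/x/Lo, e/L/z/Lo} → row (6,0) (4,1) (-4,6) (-4,6)
{e/L/x/Mid, e/L/z/Mid} → row (6,0) (4,1) (3,5) (3,5)
{e/M/x/Lo, e/M/x/Mid, e/M/z/Lo, e/M/z/Mid} → row (6,0) (4,1) (-2,1) (-2,1)
{c/L/x/Lo} → row (5,0) (5,0) (-4,6) (-4,6)
{c/L/x/Mid} → row (5,0) (5,0) (3,5) (3,5)
{c/L/z/Lo} → row (-4,-3) (-4,-3) (-4,6) (-4,6)
{c/L/z/Mid} → row (-4,-3) (-4,-3) (3,5) (3,5)
{c/M/x/Lo, c/M/x/Mid} → row (5,0) (5,0) (-2,1) (-2,1)
{c/M/z/Lo, c/M/z/Mid} → row (-4,-3) (-4,-3) (-2,1) (-2,1)
{b/L/x/Lo, b/L/z/Lo} → row (5,4) (5,4) (-4,6) (-4,6)
{b/L/x/Mid, b/L/z/Mid} → row (5,4) (5,4) (3,5) (3,5)
{b/M/x/Lo, b/M/x/Mid, b/M/z/Lo, b/M/z/Mid} → row (5,4) (5,4) (-2,1) (-2,1)
That's 12 distinct rows out of 24 strategies.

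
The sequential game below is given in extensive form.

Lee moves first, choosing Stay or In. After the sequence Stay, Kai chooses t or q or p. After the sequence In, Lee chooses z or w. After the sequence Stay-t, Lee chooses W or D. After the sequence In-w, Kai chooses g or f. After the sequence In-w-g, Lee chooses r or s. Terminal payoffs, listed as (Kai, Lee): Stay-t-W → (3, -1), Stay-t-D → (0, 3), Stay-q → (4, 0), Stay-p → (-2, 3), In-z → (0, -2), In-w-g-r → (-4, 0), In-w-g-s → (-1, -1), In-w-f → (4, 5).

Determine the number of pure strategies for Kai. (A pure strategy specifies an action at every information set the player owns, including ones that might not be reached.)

6

Kai owns the node after Stay with actions {t, q, p} — three choices.
Kai owns the node after In-w with actions {g, f} — two choices.
A pure strategy fixes one action at each information set independently, so the count is the product 3 × 2 = 6.
(For reference, Lee has 16 pure strategies, giving a 6×16 normal-form matrix.)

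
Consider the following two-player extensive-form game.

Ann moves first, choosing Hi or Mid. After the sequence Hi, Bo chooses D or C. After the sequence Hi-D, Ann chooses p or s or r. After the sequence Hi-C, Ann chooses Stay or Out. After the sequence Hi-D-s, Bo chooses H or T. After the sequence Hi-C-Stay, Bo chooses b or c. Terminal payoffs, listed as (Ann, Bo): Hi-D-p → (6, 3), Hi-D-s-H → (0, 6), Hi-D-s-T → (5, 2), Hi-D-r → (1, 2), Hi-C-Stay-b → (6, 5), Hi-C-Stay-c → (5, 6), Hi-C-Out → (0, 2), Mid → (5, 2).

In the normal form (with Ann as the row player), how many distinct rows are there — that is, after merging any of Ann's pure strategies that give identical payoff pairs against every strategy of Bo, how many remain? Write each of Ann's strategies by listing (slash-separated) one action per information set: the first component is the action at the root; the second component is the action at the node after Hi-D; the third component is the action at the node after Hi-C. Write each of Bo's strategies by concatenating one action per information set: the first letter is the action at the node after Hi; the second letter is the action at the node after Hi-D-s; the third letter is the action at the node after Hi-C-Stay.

Ann has 12 pure strategies: Hi/p/Stay, Hi/p/Out, Hi/s/Stay, Hi/s/Out, Hi/r/Stay, Hi/r/Out, Mid/p/Stay, Mid/p/Out, Mid/s/Stay, Mid/s/Out, Mid/r/Stay, Mid/r/Out. Columns: DHb, DHc, DTb, DTc, CHb, CHc, CTb, CTc.
{Hi/p/Stay} → row (6,3) (6,3) (6,3) (6,3) (6,5) (5,6) (6,5) (5,6)
{Hi/p/Out} → row (6,3) (6,3) (6,3) (6,3) (0,2) (0,2) (0,2) (0,2)
{Hi/s/Stay} → row (0,6) (0,6) (5,2) (5,2) (6,5) (5,6) (6,5) (5,6)
{Hi/s/Out} → row (0,6) (0,6) (5,2) (5,2) (0,2) (0,2) (0,2) (0,2)
{Hi/r/Stay} → row (1,2) (1,2) (1,2) (1,2) (6,5) (5,6) (6,5) (5,6)
{Hi/r/Out} → row (1,2) (1,2) (1,2) (1,2) (0,2) (0,2) (0,2) (0,2)
{Mid/p/Stay, Mid/p/Out, Mid/s/Stay, Mid/s/Out, Mid/r/Stay, Mid/r/Out} → row (5,2) (5,2) (5,2) (5,2) (5,2) (5,2) (5,2) (5,2)
That's 7 distinct rows out of 12 strategies.

7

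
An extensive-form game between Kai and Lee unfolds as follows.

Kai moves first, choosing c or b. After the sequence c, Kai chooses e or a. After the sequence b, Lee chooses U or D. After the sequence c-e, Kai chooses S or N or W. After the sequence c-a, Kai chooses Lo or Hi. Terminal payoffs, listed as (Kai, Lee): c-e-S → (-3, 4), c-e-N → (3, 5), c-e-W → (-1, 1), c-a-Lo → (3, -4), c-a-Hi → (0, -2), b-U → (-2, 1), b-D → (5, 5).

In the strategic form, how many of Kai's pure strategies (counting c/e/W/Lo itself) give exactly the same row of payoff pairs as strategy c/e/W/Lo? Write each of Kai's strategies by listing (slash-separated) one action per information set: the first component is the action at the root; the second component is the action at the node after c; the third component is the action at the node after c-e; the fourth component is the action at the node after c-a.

Row for c/e/W/Lo (columns U, D): (-1,1) (-1,1).
Under c/e/W/Lo, Kai's choice at the node after c-a can never be reached regardless of what Lee does, so varying those choices leaves every outcome unchanged.
Holding the reachable choices fixed and varying the unreachable one freely already gives 2 equivalent strategies.
No other strategy reproduces this row, so those 2 are the full class: c/e/W/Lo, c/e/W/Hi.

2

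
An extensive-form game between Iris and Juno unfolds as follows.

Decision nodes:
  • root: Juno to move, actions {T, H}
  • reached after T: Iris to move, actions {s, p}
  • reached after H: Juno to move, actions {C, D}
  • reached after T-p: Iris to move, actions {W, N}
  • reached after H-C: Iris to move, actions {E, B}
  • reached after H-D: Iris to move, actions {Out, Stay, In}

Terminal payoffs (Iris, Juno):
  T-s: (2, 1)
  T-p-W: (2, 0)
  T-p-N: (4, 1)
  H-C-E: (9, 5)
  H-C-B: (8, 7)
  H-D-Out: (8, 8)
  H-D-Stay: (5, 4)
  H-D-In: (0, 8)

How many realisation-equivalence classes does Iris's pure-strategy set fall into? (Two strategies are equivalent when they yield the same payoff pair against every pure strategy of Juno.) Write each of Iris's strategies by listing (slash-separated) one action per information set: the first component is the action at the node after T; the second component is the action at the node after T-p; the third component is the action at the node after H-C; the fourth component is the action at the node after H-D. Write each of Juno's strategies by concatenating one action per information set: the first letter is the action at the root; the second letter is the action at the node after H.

18

Iris has 24 pure strategies: s/W/E/Out, s/W/E/Stay, s/W/E/In, s/W/B/Out, s/W/B/Stay, s/W/B/In, s/N/E/Out, s/N/E/Stay, s/N/E/In, s/N/B/Out, s/N/B/Stay, s/N/B/In, p/W/E/Out, p/W/E/Stay, p/W/E/In, p/W/B/Out, p/W/B/Stay, p/W/B/In, p/N/E/Out, p/N/E/Stay, p/N/E/In, p/N/B/Out, p/N/B/Stay, p/N/B/In. Columns: TC, TD, HC, HD.
{s/W/E/Out, s/N/E/Out} → row (2,1) (2,1) (9,5) (8,8)
{s/W/E/Stay, s/N/E/Stay} → row (2,1) (2,1) (9,5) (5,4)
{s/W/E/In, s/N/E/In} → row (2,1) (2,1) (9,5) (0,8)
{s/W/B/Out, s/N/B/Out} → row (2,1) (2,1) (8,7) (8,8)
{s/W/B/Stay, s/N/B/Stay} → row (2,1) (2,1) (8,7) (5,4)
{s/W/B/In, s/N/B/In} → row (2,1) (2,1) (8,7) (0,8)
{p/W/E/Out} → row (2,0) (2,0) (9,5) (8,8)
{p/W/E/Stay} → row (2,0) (2,0) (9,5) (5,4)
{p/W/E/In} → row (2,0) (2,0) (9,5) (0,8)
{p/W/B/Out} → row (2,0) (2,0) (8,7) (8,8)
{p/W/B/Stay} → row (2,0) (2,0) (8,7) (5,4)
{p/W/B/In} → row (2,0) (2,0) (8,7) (0,8)
{p/N/E/Out} → row (4,1) (4,1) (9,5) (8,8)
{p/N/E/Stay} → row (4,1) (4,1) (9,5) (5,4)
{p/N/E/In} → row (4,1) (4,1) (9,5) (0,8)
{p/N/B/Out} → row (4,1) (4,1) (8,7) (8,8)
{p/N/B/Stay} → row (4,1) (4,1) (8,7) (5,4)
{p/N/B/In} → row (4,1) (4,1) (8,7) (0,8)
That's 18 distinct rows out of 24 strategies.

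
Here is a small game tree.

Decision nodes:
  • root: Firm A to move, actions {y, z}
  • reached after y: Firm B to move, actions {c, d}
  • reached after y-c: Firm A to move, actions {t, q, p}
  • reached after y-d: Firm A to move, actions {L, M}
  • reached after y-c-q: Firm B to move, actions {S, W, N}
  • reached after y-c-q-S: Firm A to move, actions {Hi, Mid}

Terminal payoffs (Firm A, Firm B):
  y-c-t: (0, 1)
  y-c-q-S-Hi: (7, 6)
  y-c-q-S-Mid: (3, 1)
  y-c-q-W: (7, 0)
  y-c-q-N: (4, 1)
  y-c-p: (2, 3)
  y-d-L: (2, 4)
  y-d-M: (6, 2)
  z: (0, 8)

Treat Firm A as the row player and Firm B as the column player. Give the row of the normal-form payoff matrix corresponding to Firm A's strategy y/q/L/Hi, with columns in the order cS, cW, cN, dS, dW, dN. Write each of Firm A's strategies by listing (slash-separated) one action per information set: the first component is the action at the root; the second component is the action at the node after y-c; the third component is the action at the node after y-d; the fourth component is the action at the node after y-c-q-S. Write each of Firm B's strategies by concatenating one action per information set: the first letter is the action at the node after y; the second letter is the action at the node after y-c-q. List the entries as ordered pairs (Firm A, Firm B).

(7,6) (7,0) (4,1) (2,4) (2,4) (2,4)

vs cS: Firm A plays y → Firm B plays c at [y] → Firm A plays q at [y-c] → Firm B plays S at [y-c-q] → Firm A plays Hi at [y-c-q-S] → (7, 6)
vs cW: Firm A plays y → Firm B plays c at [y] → Firm A plays q at [y-c] → Firm B plays W at [y-c-q] → (7, 0)
vs cN: Firm A plays y → Firm B plays c at [y] → Firm A plays q at [y-c] → Firm B plays N at [y-c-q] → (4, 1)
vs dS: Firm A plays y → Firm B plays d at [y] → Firm A plays L at [y-d] → (2, 4)
vs dW: Firm A plays y → Firm B plays d at [y] → Firm A plays L at [y-d] → (2, 4)
vs dN: Firm A plays y → Firm B plays d at [y] → Firm A plays L at [y-d] → (2, 4)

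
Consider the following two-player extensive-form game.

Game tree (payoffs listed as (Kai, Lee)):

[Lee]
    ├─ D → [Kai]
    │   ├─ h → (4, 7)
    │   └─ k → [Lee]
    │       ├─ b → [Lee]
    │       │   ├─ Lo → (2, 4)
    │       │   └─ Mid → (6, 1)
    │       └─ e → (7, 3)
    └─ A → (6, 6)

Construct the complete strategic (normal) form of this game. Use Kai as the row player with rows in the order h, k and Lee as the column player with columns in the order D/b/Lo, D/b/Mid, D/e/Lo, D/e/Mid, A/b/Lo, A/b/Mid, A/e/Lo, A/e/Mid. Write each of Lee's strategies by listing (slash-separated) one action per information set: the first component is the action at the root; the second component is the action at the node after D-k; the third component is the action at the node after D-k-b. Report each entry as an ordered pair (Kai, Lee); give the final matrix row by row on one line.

h: (4,7) (4,7) (4,7) (4,7) (6,6) (6,6) (6,6) (6,6) | k: (2,4) (6,1) (7,3) (7,3) (6,6) (6,6) (6,6) (6,6)

Row h: D/b/Lo→(4,7), D/b/Mid→(4,7), D/e/Lo→(4,7), D/e/Mid→(4,7), A/b/Lo→(6,6), A/b/Mid→(6,6), A/e/Lo→(6,6), A/e/Mid→(6,6)
Row k: D/b/Lo→(2,4), D/b/Mid→(6,1), D/e/Lo→(7,3), D/e/Mid→(7,3), A/b/Lo→(6,6), A/b/Mid→(6,6), A/e/Lo→(6,6), A/e/Mid→(6,6)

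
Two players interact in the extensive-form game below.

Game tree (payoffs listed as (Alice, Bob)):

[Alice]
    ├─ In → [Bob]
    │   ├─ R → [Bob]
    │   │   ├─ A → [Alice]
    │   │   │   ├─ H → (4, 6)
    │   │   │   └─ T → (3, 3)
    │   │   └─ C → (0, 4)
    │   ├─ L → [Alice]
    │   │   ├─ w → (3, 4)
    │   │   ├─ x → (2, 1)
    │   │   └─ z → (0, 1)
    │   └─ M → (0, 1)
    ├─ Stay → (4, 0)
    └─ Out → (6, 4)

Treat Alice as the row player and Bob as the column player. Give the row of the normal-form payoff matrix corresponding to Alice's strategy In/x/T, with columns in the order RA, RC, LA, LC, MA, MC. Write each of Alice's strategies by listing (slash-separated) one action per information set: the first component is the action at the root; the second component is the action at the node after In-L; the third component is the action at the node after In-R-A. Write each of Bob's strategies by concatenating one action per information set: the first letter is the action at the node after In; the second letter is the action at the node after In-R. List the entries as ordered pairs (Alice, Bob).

vs RA: Alice plays In → Bob plays R at [In] → Bob plays A at [In-R] → Alice plays T at [In-R-A] → (3, 3)
vs RC: Alice plays In → Bob plays R at [In] → Bob plays C at [In-R] → (0, 4)
vs LA: Alice plays In → Bob plays L at [In] → Alice plays x at [In-L] → (2, 1)
vs LC: Alice plays In → Bob plays L at [In] → Alice plays x at [In-L] → (2, 1)
vs MA: Alice plays In → Bob plays M at [In] → (0, 1)
vs MC: Alice plays In → Bob plays M at [In] → (0, 1)

(3,3) (0,4) (2,1) (2,1) (0,1) (0,1)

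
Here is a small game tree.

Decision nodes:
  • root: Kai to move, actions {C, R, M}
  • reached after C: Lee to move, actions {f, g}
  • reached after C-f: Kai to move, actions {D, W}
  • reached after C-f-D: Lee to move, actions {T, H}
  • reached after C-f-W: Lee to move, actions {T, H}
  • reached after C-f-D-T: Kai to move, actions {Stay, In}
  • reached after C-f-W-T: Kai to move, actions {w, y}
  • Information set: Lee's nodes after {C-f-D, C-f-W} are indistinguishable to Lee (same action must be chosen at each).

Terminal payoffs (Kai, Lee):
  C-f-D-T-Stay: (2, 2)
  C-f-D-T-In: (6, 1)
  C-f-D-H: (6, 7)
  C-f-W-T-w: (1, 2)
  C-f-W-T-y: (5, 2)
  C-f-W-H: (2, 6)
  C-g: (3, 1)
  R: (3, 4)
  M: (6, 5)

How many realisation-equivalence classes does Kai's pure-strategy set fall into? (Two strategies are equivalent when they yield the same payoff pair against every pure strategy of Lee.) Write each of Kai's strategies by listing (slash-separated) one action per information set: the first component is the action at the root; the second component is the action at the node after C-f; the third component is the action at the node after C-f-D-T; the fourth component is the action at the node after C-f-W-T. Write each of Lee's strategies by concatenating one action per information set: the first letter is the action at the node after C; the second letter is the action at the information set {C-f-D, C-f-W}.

Kai has 24 pure strategies: C/D/Stay/w, C/D/Stay/y, C/D/In/w, C/D/In/y, C/W/Stay/w, C/W/Stay/y, C/W/In/w, C/W/In/y, R/D/Stay/w, R/D/Stay/y, R/D/In/w, R/D/In/y, R/W/Stay/w, R/W/Stay/y, R/W/In/w, R/W/In/y, M/D/Stay/w, M/D/Stay/y, M/D/In/w, M/D/In/y, M/W/Stay/w, M/W/Stay/y, M/W/In/w, M/W/In/y. Columns: fT, fH, gT, gH.
{C/D/Stay/w, C/D/Stay/y} → row (2,2) (6,7) (3,1) (3,1)
{C/D/In/w, C/D/In/y} → row (6,1) (6,7) (3,1) (3,1)
{C/W/Stay/w, C/W/In/w} → row (1,2) (2,6) (3,1) (3,1)
{C/W/Stay/y, C/W/In/y} → row (5,2) (2,6) (3,1) (3,1)
{R/D/Stay/w, R/D/Stay/y, R/D/In/w, R/D/In/y, R/W/Stay/w, R/W/Stay/y, R/W/In/w, R/W/In/y} → row (3,4) (3,4) (3,4) (3,4)
{M/D/Stay/w, M/D/Stay/y, M/D/In/w, M/D/In/y, M/W/Stay/w, M/W/Stay/y, M/W/In/w, M/W/In/y} → row (6,5) (6,5) (6,5) (6,5)
That's 6 distinct rows out of 24 strategies.

6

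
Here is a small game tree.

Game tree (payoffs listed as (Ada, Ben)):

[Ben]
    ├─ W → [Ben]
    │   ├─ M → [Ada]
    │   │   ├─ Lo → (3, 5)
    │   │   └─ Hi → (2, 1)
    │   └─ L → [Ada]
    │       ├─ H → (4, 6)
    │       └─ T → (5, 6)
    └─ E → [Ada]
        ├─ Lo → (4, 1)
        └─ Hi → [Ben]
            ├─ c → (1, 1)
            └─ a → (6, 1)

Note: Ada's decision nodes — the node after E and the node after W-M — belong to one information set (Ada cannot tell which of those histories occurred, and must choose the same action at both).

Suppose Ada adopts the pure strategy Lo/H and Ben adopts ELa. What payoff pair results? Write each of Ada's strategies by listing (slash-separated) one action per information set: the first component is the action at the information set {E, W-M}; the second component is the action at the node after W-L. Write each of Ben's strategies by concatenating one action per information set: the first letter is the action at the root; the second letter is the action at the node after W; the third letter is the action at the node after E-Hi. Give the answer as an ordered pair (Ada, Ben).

Trace the play path from the root:
  Ben plays E
  Ada plays Lo at [E]
→ terminal payoff (4, 1).
(Ada's choice at the node after W-L is never reached on this path, so it doesn't affect the outcome.)

(4, 1)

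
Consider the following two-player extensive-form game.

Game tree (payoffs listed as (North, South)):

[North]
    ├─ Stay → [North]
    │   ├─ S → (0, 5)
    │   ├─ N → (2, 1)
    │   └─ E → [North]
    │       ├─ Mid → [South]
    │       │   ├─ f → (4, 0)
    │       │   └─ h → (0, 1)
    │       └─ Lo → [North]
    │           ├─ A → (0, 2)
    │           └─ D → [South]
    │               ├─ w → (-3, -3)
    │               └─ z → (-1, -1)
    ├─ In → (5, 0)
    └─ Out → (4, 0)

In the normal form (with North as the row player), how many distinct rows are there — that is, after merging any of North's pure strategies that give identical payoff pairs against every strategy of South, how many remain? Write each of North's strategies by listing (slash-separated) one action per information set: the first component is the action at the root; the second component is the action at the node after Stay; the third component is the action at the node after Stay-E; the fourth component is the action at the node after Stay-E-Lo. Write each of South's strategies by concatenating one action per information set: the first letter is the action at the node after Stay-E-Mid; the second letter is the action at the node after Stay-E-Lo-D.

7

North has 36 pure strategies: Stay/S/Mid/A, Stay/S/Mid/D, Stay/S/Lo/A, Stay/S/Lo/D, Stay/N/Mid/A, Stay/N/Mid/D, Stay/N/Lo/A, Stay/N/Lo/D, Stay/E/Mid/A, Stay/E/Mid/D, Stay/E/Lo/A, Stay/E/Lo/D, In/S/Mid/A, In/S/Mid/D, In/S/Lo/A, In/S/Lo/D, In/N/Mid/A, In/N/Mid/D, In/N/Lo/A, In/N/Lo/D, In/E/Mid/A, In/E/Mid/D, In/E/Lo/A, In/E/Lo/D, Out/S/Mid/A, Out/S/Mid/D, Out/S/Lo/A, Out/S/Lo/D, Out/N/Mid/A, Out/N/Mid/D, Out/N/Lo/A, Out/N/Lo/D, Out/E/Mid/A, Out/E/Mid/D, Out/E/Lo/A, Out/E/Lo/D. Columns: fw, fz, hw, hz.
{Stay/S/Mid/A, Stay/S/Mid/D, Stay/S/Lo/A, Stay/S/Lo/D} → row (0,5) (0,5) (0,5) (0,5)
{Stay/N/Mid/A, Stay/N/Mid/D, Stay/N/Lo/A, Stay/N/Lo/D} → row (2,1) (2,1) (2,1) (2,1)
{Stay/E/Mid/A, Stay/E/Mid/D} → row (4,0) (4,0) (0,1) (0,1)
{Stay/E/Lo/A} → row (0,2) (0,2) (0,2) (0,2)
{Stay/E/Lo/D} → row (-3,-3) (-1,-1) (-3,-3) (-1,-1)
{In/S/Mid/A, In/S/Mid/D, In/S/Lo/A, In/S/Lo/D, In/N/Mid/A, In/N/Mid/D, In/N/Lo/A, In/N/Lo/D, In/E/Mid/A, In/E/Mid/D, In/E/Lo/A, In/E/Lo/D} → row (5,0) (5,0) (5,0) (5,0)
{Out/S/Mid/A, Out/S/Mid/D, Out/S/Lo/A, Out/S/Lo/D, Out/N/Mid/A, Out/N/Mid/D, Out/N/Lo/A, Out/N/Lo/D, Out/E/Mid/A, Out/E/Mid/D, Out/E/Lo/A, Out/E/Lo/D} → row (4,0) (4,0) (4,0) (4,0)
That's 7 distinct rows out of 36 strategies.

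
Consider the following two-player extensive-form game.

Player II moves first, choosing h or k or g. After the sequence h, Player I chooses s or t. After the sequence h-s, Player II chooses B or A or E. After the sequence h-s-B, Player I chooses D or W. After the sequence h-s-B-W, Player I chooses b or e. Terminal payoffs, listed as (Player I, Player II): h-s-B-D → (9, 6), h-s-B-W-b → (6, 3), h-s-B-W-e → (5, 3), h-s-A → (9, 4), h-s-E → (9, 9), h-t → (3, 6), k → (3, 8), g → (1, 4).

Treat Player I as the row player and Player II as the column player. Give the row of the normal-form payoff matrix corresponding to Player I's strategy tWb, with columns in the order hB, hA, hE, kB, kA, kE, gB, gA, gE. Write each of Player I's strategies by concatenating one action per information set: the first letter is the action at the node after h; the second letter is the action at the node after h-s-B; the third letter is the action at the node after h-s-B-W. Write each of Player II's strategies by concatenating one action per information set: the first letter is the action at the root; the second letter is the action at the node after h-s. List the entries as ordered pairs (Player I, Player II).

(3,6) (3,6) (3,6) (3,8) (3,8) (3,8) (1,4) (1,4) (1,4)

vs hB: Player II plays h → Player I plays t at [h] → (3, 6)
vs hA: Player II plays h → Player I plays t at [h] → (3, 6)
vs hE: Player II plays h → Player I plays t at [h] → (3, 6)
vs kB: Player II plays k → (3, 8)
vs kA: Player II plays k → (3, 8)
vs kE: Player II plays k → (3, 8)
vs gB: Player II plays g → (1, 4)
vs gA: Player II plays g → (1, 4)
vs gE: Player II plays g → (1, 4)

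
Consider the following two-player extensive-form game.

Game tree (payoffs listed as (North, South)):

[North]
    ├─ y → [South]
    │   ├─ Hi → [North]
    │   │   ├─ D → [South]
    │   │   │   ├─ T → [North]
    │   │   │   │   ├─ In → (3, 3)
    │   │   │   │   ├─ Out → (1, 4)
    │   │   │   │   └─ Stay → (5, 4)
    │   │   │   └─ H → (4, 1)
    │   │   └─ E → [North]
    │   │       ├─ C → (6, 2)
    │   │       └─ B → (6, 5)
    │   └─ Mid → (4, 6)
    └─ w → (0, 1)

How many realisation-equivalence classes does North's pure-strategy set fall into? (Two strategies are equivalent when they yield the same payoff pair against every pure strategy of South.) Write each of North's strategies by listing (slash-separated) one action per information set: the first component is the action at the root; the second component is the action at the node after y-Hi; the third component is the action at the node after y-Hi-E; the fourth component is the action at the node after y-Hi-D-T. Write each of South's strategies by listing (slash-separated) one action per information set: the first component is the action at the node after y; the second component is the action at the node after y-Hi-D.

6

North has 24 pure strategies: y/D/C/In, y/D/C/Out, y/D/C/Stay, y/D/B/In, y/D/B/Out, y/D/B/Stay, y/E/C/In, y/E/C/Out, y/E/C/Stay, y/E/B/In, y/E/B/Out, y/E/B/Stay, w/D/C/In, w/D/C/Out, w/D/C/Stay, w/D/B/In, w/D/B/Out, w/D/B/Stay, w/E/C/In, w/E/C/Out, w/E/C/Stay, w/E/B/In, w/E/B/Out, w/E/B/Stay. Columns: Hi/T, Hi/H, Mid/T, Mid/H.
{y/D/C/In, y/D/B/In} → row (3,3) (4,1) (4,6) (4,6)
{y/D/C/Out, y/D/B/Out} → row (1,4) (4,1) (4,6) (4,6)
{y/D/C/Stay, y/D/B/Stay} → row (5,4) (4,1) (4,6) (4,6)
{y/E/C/In, y/E/C/Out, y/E/C/Stay} → row (6,2) (6,2) (4,6) (4,6)
{y/E/B/In, y/E/B/Out, y/E/B/Stay} → row (6,5) (6,5) (4,6) (4,6)
{w/D/C/In, w/D/C/Out, w/D/C/Stay, w/D/B/In, w/D/B/Out, w/D/B/Stay, w/E/C/In, w/E/C/Out, w/E/C/Stay, w/E/B/In, w/E/B/Out, w/E/B/Stay} → row (0,1) (0,1) (0,1) (0,1)
That's 6 distinct rows out of 24 strategies.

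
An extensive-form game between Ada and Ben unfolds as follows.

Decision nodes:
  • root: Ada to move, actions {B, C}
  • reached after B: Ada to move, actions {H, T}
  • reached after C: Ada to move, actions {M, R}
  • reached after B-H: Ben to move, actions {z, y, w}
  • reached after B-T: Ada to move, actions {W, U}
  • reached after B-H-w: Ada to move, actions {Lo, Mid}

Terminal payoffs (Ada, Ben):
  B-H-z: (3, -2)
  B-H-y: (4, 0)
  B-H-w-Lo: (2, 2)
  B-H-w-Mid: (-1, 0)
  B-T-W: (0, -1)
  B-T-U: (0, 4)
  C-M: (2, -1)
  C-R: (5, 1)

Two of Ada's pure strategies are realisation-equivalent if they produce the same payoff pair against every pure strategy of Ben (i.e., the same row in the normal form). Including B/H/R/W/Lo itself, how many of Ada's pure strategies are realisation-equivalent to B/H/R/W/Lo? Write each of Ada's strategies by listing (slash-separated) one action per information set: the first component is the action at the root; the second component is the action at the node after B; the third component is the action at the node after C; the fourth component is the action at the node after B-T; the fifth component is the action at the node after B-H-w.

4

Row for B/H/R/W/Lo (columns z, y, w): (3,-2) (4,0) (2,2).
Under B/H/R/W/Lo, Ada's choice at the node after C and at the node after B-T can never be reached regardless of what Ben does, so varying those choices leaves every outcome unchanged.
Holding the reachable choices fixed and varying the unreachable ones freely already gives 2 × 2 = 4 equivalent strategies.
No other strategy reproduces this row, so those 4 are the full class: B/H/M/W/Lo, B/H/M/U/Lo, B/H/R/W/Lo, B/H/R/U/Lo.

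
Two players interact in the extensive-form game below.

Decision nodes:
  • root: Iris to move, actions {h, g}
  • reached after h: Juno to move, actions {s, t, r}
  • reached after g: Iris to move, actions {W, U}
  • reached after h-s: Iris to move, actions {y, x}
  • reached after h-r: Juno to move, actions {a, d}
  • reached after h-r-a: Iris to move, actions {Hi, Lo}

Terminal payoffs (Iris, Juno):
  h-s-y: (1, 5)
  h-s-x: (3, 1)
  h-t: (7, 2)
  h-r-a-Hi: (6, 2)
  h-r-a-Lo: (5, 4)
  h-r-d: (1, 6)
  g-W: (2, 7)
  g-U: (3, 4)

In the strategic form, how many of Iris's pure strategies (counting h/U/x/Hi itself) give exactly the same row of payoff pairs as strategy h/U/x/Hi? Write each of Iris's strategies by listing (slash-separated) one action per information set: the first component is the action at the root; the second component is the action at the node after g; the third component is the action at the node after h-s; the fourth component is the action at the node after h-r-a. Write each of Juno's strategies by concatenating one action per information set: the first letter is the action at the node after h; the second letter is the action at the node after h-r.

Row for h/U/x/Hi (columns sa, sd, ta, td, ra, rd): (3,1) (3,1) (7,2) (7,2) (6,2) (1,6).
Under h/U/x/Hi, Iris's choice at the node after g can never be reached regardless of what Juno does, so varying those choices leaves every outcome unchanged.
Holding the reachable choices fixed and varying the unreachable one freely already gives 2 equivalent strategies.
No other strategy reproduces this row, so those 2 are the full class: h/W/x/Hi, h/U/x/Hi.

2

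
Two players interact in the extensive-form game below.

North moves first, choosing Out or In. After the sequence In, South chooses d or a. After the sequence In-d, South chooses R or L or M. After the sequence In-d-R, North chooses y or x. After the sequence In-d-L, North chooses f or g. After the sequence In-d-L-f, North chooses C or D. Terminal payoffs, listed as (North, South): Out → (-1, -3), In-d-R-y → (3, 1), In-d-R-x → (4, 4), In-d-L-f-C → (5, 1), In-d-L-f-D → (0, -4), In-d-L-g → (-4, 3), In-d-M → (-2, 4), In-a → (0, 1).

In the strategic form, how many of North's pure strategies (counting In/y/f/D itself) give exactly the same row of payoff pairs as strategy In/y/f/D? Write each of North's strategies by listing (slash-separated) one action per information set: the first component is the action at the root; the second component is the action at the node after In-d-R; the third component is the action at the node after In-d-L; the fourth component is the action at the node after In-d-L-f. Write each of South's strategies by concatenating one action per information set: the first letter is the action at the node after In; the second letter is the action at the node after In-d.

Row for In/y/f/D (columns dR, dL, dM, aR, aL, aM): (3,1) (0,-4) (-2,4) (0,1) (0,1) (0,1).
Every one of North's information sets is on the play path for some reply by South when North follows In/y/f/D.
Changing the action at any of them therefore changes at least one column, so only In/y/f/D itself gives this row.

1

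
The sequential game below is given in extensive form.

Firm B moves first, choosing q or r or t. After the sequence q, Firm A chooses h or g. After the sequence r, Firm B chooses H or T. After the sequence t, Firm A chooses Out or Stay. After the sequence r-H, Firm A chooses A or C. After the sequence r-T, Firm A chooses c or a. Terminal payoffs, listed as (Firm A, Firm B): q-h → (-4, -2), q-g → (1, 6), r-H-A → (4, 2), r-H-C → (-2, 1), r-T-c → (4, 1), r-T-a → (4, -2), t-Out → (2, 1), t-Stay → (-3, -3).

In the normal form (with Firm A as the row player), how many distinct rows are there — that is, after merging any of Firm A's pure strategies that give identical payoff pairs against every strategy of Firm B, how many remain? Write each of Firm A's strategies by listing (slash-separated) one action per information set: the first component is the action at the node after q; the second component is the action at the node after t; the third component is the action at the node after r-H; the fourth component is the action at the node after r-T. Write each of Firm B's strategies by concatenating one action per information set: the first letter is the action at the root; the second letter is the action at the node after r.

16

Firm A has 16 pure strategies: h/Out/A/c, h/Out/A/a, h/Out/C/c, h/Out/C/a, h/Stay/A/c, h/Stay/A/a, h/Stay/C/c, h/Stay/C/a, g/Out/A/c, g/Out/A/a, g/Out/C/c, g/Out/C/a, g/Stay/A/c, g/Stay/A/a, g/Stay/C/c, g/Stay/C/a. Columns: qH, qT, rH, rT, tH, tT.
{h/Out/A/c} → row (-4,-2) (-4,-2) (4,2) (4,1) (2,1) (2,1)
{h/Out/A/a} → row (-4,-2) (-4,-2) (4,2) (4,-2) (2,1) (2,1)
{h/Out/C/c} → row (-4,-2) (-4,-2) (-2,1) (4,1) (2,1) (2,1)
{h/Out/C/a} → row (-4,-2) (-4,-2) (-2,1) (4,-2) (2,1) (2,1)
{h/Stay/A/c} → row (-4,-2) (-4,-2) (4,2) (4,1) (-3,-3) (-3,-3)
{h/Stay/A/a} → row (-4,-2) (-4,-2) (4,2) (4,-2) (-3,-3) (-3,-3)
{h/Stay/C/c} → row (-4,-2) (-4,-2) (-2,1) (4,1) (-3,-3) (-3,-3)
{h/Stay/C/a} → row (-4,-2) (-4,-2) (-2,1) (4,-2) (-3,-3) (-3,-3)
{g/Out/A/c} → row (1,6) (1,6) (4,2) (4,1) (2,1) (2,1)
{g/Out/A/a} → row (1,6) (1,6) (4,2) (4,-2) (2,1) (2,1)
{g/Out/C/c} → row (1,6) (1,6) (-2,1) (4,1) (2,1) (2,1)
{g/Out/C/a} → row (1,6) (1,6) (-2,1) (4,-2) (2,1) (2,1)
{g/Stay/A/c} → row (1,6) (1,6) (4,2) (4,1) (-3,-3) (-3,-3)
{g/Stay/A/a} → row (1,6) (1,6) (4,2) (4,-2) (-3,-3) (-3,-3)
{g/Stay/C/c} → row (1,6) (1,6) (-2,1) (4,1) (-3,-3) (-3,-3)
{g/Stay/C/a} → row (1,6) (1,6) (-2,1) (4,-2) (-3,-3) (-3,-3)
That's 16 distinct rows out of 16 strategies.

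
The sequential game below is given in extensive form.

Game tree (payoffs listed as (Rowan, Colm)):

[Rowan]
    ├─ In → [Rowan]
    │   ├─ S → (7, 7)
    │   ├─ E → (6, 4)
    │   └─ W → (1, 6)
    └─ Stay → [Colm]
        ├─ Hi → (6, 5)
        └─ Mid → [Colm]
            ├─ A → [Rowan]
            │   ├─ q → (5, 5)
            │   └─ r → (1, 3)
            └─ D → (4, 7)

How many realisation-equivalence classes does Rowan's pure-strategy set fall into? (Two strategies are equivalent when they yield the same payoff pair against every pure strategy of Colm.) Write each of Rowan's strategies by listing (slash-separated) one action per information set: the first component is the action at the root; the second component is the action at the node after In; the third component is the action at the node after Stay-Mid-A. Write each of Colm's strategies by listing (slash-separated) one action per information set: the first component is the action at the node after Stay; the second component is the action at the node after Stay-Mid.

5

Rowan has 12 pure strategies: In/S/q, In/S/r, In/E/q, In/E/r, In/W/q, In/W/r, Stay/S/q, Stay/S/r, Stay/E/q, Stay/E/r, Stay/W/q, Stay/W/r. Columns: Hi/A, Hi/D, Mid/A, Mid/D.
{In/S/q, In/S/r} → row (7,7) (7,7) (7,7) (7,7)
{In/E/q, In/E/r} → row (6,4) (6,4) (6,4) (6,4)
{In/W/q, In/W/r} → row (1,6) (1,6) (1,6) (1,6)
{Stay/S/q, Stay/E/q, Stay/W/q} → row (6,5) (6,5) (5,5) (4,7)
{Stay/S/r, Stay/E/r, Stay/W/r} → row (6,5) (6,5) (1,3) (4,7)
That's 5 distinct rows out of 12 strategies.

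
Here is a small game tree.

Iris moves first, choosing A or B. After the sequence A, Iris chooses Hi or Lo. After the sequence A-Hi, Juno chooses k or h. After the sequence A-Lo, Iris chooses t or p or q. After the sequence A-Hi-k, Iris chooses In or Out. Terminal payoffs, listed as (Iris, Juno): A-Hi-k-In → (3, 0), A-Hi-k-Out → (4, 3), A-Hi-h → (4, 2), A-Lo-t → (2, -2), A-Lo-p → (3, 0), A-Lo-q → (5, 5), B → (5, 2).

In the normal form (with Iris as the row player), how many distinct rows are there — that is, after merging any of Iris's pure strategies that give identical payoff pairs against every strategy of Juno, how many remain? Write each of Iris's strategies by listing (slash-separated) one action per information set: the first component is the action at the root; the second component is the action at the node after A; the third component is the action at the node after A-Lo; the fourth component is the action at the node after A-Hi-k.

6

Iris has 24 pure strategies: A/Hi/t/In, A/Hi/t/Out, A/Hi/p/In, A/Hi/p/Out, A/Hi/q/In, A/Hi/q/Out, A/Lo/t/In, A/Lo/t/Out, A/Lo/p/In, A/Lo/p/Out, A/Lo/q/In, A/Lo/q/Out, B/Hi/t/In, B/Hi/t/Out, B/Hi/p/In, B/Hi/p/Out, B/Hi/q/In, B/Hi/q/Out, B/Lo/t/In, B/Lo/t/Out, B/Lo/p/In, B/Lo/p/Out, B/Lo/q/In, B/Lo/q/Out. Columns: k, h.
{A/Hi/t/In, A/Hi/p/In, A/Hi/q/In} → row (3,0) (4,2)
{A/Hi/t/Out, A/Hi/p/Out, A/Hi/q/Out} → row (4,3) (4,2)
{A/Lo/t/In, A/Lo/t/Out} → row (2,-2) (2,-2)
{A/Lo/p/In, A/Lo/p/Out} → row (3,0) (3,0)
{A/Lo/q/In, A/Lo/q/Out} → row (5,5) (5,5)
{B/Hi/t/In, B/Hi/t/Out, B/Hi/p/In, B/Hi/p/Out, B/Hi/q/In, B/Hi/q/Out, B/Lo/t/In, B/Lo/t/Out, B/Lo/p/In, B/Lo/p/Out, B/Lo/q/In, B/Lo/q/Out} → row (5,2) (5,2)
That's 6 distinct rows out of 24 strategies.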